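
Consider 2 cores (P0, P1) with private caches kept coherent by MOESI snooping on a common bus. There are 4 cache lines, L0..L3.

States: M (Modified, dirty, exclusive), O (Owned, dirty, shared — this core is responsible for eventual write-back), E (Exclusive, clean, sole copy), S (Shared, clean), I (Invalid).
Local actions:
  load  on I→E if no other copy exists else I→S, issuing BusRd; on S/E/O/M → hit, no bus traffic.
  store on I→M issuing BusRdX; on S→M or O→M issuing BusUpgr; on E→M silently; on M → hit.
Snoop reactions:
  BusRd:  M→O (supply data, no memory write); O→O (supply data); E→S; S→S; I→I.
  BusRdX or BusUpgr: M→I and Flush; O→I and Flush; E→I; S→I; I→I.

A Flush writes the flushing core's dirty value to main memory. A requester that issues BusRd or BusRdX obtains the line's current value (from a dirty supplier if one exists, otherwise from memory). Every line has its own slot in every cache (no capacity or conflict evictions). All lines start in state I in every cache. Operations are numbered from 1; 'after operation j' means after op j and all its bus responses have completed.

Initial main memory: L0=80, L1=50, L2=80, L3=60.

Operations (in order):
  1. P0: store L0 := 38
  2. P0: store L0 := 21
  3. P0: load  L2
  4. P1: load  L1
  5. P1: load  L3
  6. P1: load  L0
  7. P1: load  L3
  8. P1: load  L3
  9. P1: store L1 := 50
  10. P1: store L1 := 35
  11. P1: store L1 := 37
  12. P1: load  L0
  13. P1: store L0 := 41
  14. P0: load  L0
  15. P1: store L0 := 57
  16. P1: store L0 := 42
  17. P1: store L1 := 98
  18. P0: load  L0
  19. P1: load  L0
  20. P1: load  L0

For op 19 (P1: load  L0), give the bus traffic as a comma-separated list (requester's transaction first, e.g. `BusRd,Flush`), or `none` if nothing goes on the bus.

bus = none

step 1: P0: store L0 := 38  ⟶  MI  (L0)  txn=BusRdX  M[L0]=80
step 2: P0: store L0 := 21  ⟶  MI  (L0)  txn=∅  M[L0]=80
step 3: P0: load  L2  ⟶  EI  (L2)  txn=BusRd  M[L2]=80
step 4: P1: load  L1  ⟶  IE  (L1)  txn=BusRd  M[L1]=50
step 5: P1: load  L3  ⟶  IE  (L3)  txn=BusRd  M[L3]=60
step 6: P1: load  L0  ⟶  OS  (L0)  txn=BusRd  M[L0]=80
step 7: P1: load  L3  ⟶  IE  (L3)  txn=∅  M[L3]=60
step 8: P1: load  L3  ⟶  IE  (L3)  txn=∅  M[L3]=60
step 9: P1: store L1 := 50  ⟶  IM  (L1)  txn=∅  M[L1]=50
step 10: P1: store L1 := 35  ⟶  IM  (L1)  txn=∅  M[L1]=50
step 11: P1: store L1 := 37  ⟶  IM  (L1)  txn=∅  M[L1]=50
step 12: P1: load  L0  ⟶  OS  (L0)  txn=∅  M[L0]=80
step 13: P1: store L0 := 41  ⟶  IM  (L0)  txn=BusUpgr+Flush  M[L0]=21
step 14: P0: load  L0  ⟶  SO  (L0)  txn=BusRd  M[L0]=21
step 15: P1: store L0 := 57  ⟶  IM  (L0)  txn=BusUpgr  M[L0]=21
step 16: P1: store L0 := 42  ⟶  IM  (L0)  txn=∅  M[L0]=21
step 17: P1: store L1 := 98  ⟶  IM  (L1)  txn=∅  M[L1]=50
step 18: P0: load  L0  ⟶  SO  (L0)  txn=BusRd  M[L0]=21
step 19: P1: load  L0  ⟶  SO  (L0)  txn=∅  M[L0]=21
step 20: P1: load  L0  ⟶  SO  (L0)  txn=∅  M[L0]=21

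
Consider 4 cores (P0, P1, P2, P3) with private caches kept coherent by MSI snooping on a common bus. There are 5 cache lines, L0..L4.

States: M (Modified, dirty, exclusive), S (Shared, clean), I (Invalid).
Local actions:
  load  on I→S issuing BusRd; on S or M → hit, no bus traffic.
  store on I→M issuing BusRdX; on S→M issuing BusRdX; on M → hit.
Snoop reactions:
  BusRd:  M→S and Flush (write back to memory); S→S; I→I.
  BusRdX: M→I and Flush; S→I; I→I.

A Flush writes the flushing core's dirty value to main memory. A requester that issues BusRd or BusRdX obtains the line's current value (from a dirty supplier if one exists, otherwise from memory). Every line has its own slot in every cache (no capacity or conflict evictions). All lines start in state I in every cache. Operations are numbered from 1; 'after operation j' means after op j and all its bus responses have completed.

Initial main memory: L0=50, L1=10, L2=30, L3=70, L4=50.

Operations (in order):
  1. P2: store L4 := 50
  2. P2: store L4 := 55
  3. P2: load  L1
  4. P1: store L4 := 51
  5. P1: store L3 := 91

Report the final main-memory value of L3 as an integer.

step 1: P2: store L4 := 50  ⟶  IIMI  (L4)  txn=BusRdX  M[L4]=50
step 2: P2: store L4 := 55  ⟶  IIMI  (L4)  txn=∅  M[L4]=50
step 3: P2: load  L1  ⟶  IISI  (L1)  txn=BusRd  M[L1]=10
step 4: P1: store L4 := 51  ⟶  IMII  (L4)  txn=BusRdX+Flush  M[L4]=55
step 5: P1: store L3 := 91  ⟶  IMII  (L3)  txn=BusRdX  M[L3]=70

memory[L3] = 70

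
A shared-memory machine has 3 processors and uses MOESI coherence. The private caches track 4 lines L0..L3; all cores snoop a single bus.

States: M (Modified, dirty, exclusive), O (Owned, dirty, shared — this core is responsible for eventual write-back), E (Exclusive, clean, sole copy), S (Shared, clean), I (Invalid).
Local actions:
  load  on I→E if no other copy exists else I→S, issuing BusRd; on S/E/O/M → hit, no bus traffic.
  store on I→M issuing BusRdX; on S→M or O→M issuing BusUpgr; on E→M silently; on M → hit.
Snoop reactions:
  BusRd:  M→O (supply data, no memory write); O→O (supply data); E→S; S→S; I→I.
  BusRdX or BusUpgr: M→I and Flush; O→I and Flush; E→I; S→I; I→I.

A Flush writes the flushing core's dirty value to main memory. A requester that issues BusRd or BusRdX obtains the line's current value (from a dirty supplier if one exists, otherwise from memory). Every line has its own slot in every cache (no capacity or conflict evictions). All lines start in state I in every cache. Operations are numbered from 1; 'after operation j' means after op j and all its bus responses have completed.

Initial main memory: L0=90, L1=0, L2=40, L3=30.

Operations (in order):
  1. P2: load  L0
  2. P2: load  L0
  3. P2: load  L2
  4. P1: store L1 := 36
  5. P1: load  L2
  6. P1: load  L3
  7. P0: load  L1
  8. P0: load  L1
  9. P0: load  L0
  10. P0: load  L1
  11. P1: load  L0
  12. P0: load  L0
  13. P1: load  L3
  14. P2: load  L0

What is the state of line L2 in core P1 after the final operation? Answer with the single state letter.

state = S

step 1: P2: load  L0  ⟶  IIE  (L0)  txn=BusRd  M[L0]=90
step 2: P2: load  L0  ⟶  IIE  (L0)  txn=∅  M[L0]=90
step 3: P2: load  L2  ⟶  IIE  (L2)  txn=BusRd  M[L2]=40
step 4: P1: store L1 := 36  ⟶  IMI  (L1)  txn=BusRdX  M[L1]=0
step 5: P1: load  L2  ⟶  ISS  (L2)  txn=BusRd  M[L2]=40
step 6: P1: load  L3  ⟶  IEI  (L3)  txn=BusRd  M[L3]=30
step 7: P0: load  L1  ⟶  SOI  (L1)  txn=BusRd  M[L1]=0
step 8: P0: load  L1  ⟶  SOI  (L1)  txn=∅  M[L1]=0
step 9: P0: load  L0  ⟶  SIS  (L0)  txn=BusRd  M[L0]=90
step 10: P0: load  L1  ⟶  SOI  (L1)  txn=∅  M[L1]=0
step 11: P1: load  L0  ⟶  SSS  (L0)  txn=BusRd  M[L0]=90
step 12: P0: load  L0  ⟶  SSS  (L0)  txn=∅  M[L0]=90
step 13: P1: load  L3  ⟶  IEI  (L3)  txn=∅  M[L3]=30
step 14: P2: load  L0  ⟶  SSS  (L0)  txn=∅  M[L0]=90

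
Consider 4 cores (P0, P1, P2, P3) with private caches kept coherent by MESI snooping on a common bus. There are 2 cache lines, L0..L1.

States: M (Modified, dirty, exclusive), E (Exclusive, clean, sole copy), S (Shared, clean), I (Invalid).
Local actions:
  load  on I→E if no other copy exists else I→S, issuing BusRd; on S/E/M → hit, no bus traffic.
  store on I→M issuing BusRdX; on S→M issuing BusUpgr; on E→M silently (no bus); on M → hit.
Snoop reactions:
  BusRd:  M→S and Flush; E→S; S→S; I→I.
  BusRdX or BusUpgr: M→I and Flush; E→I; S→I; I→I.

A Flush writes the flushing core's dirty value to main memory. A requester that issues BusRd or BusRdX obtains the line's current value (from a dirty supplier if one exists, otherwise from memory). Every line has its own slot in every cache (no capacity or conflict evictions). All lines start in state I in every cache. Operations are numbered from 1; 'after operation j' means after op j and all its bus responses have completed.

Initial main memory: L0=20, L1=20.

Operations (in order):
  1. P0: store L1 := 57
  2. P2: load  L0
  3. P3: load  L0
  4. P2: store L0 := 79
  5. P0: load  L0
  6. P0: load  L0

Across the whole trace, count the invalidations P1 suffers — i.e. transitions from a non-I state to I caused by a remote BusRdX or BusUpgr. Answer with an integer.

  op1 P0: store L1 := 57 → M/I/I/I on L1; bus BusRdX; mem=20
  op2 P2: load  L0 → I/I/E/I on L0; bus BusRd; mem=20
  op3 P3: load  L0 → I/I/S/S on L0; bus BusRd; mem=20
  op4 P2: store L0 := 79 → I/I/M/I on L0; bus BusUpgr; mem=20
  op5 P0: load  L0 → S/I/S/I on L0; bus BusRd Flush; mem=79
  op6 P0: load  L0 → S/I/S/I on L0; bus (none); mem=79

invalidations = 0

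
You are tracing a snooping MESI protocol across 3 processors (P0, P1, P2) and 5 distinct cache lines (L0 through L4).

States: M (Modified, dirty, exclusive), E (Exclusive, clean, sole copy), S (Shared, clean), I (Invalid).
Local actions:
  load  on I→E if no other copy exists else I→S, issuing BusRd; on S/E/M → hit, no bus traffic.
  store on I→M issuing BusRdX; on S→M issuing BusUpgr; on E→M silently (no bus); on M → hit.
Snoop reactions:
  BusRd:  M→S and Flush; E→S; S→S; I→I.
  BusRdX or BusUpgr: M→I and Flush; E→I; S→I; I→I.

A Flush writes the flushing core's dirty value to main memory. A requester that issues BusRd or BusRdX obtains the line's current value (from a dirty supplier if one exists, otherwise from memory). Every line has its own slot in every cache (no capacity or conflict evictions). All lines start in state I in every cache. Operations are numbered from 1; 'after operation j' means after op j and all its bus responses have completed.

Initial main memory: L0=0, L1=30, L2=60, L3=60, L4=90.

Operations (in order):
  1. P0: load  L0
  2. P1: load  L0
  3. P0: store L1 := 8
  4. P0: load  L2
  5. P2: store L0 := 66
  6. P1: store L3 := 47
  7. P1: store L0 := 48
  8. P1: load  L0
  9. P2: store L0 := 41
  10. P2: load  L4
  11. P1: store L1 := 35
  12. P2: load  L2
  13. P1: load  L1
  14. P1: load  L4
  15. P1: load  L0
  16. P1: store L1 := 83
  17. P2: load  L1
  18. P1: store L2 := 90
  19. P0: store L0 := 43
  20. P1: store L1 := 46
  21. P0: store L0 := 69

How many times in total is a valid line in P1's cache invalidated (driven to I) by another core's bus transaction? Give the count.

step 1: P0: load  L0  ⟶  EII  (L0)  txn=BusRd  M[L0]=0
step 2: P1: load  L0  ⟶  SSI  (L0)  txn=BusRd  M[L0]=0
step 3: P0: store L1 := 8  ⟶  MII  (L1)  txn=BusRdX  M[L1]=30
step 4: P0: load  L2  ⟶  EII  (L2)  txn=BusRd  M[L2]=60
step 5: P2: store L0 := 66  ⟶  IIM  (L0)  txn=BusRdX  M[L0]=0
step 6: P1: store L3 := 47  ⟶  IMI  (L3)  txn=BusRdX  M[L3]=60
step 7: P1: store L0 := 48  ⟶  IMI  (L0)  txn=BusRdX+Flush  M[L0]=66
step 8: P1: load  L0  ⟶  IMI  (L0)  txn=∅  M[L0]=66
step 9: P2: store L0 := 41  ⟶  IIM  (L0)  txn=BusRdX+Flush  M[L0]=48
step 10: P2: load  L4  ⟶  IIE  (L4)  txn=BusRd  M[L4]=90
step 11: P1: store L1 := 35  ⟶  IMI  (L1)  txn=BusRdX+Flush  M[L1]=8
step 12: P2: load  L2  ⟶  SIS  (L2)  txn=BusRd  M[L2]=60
step 13: P1: load  L1  ⟶  IMI  (L1)  txn=∅  M[L1]=8
step 14: P1: load  L4  ⟶  ISS  (L4)  txn=BusRd  M[L4]=90
step 15: P1: load  L0  ⟶  ISS  (L0)  txn=BusRd+Flush  M[L0]=41
step 16: P1: store L1 := 83  ⟶  IMI  (L1)  txn=∅  M[L1]=8
step 17: P2: load  L1  ⟶  ISS  (L1)  txn=BusRd+Flush  M[L1]=83
step 18: P1: store L2 := 90  ⟶  IMI  (L2)  txn=BusRdX  M[L2]=60
step 19: P0: store L0 := 43  ⟶  MII  (L0)  txn=BusRdX  M[L0]=41
step 20: P1: store L1 := 46  ⟶  IMI  (L1)  txn=BusUpgr  M[L1]=83
step 21: P0: store L0 := 69  ⟶  MII  (L0)  txn=∅  M[L0]=41

invalidations = 3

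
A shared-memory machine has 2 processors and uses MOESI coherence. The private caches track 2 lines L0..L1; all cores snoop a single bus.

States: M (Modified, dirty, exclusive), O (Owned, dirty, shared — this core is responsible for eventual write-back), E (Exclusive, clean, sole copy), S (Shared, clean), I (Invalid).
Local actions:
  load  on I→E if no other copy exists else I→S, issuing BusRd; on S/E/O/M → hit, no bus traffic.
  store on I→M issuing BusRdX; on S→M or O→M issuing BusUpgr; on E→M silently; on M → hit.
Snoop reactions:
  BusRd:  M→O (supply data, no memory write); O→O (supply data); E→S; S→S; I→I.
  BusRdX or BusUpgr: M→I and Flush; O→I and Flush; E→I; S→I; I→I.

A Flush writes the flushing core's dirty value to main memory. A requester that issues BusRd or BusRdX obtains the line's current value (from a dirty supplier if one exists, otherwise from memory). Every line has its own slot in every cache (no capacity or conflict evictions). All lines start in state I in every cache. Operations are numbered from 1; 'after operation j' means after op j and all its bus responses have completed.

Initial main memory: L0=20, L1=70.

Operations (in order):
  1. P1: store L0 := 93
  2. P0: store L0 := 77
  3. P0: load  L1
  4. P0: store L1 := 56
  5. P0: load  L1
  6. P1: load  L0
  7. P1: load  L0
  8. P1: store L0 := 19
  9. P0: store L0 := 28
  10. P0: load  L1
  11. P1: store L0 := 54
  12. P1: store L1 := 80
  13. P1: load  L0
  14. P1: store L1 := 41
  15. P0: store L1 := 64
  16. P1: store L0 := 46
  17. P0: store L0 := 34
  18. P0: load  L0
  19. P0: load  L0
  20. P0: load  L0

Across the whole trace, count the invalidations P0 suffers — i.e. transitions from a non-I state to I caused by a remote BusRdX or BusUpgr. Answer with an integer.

  op1 P1: store L0 := 93 → I/M on L0; bus BusRdX; mem=20
  op2 P0: store L0 := 77 → M/I on L0; bus BusRdX Flush; mem=93
  op3 P0: load  L1 → E/I on L1; bus BusRd; mem=70
  op4 P0: store L1 := 56 → M/I on L1; bus (none); mem=70
  op5 P0: load  L1 → M/I on L1; bus (none); mem=70
  op6 P1: load  L0 → O/S on L0; bus BusRd; mem=93
  op7 P1: load  L0 → O/S on L0; bus (none); mem=93
  op8 P1: store L0 := 19 → I/M on L0; bus BusUpgr Flush; mem=77
  op9 P0: store L0 := 28 → M/I on L0; bus BusRdX Flush; mem=19
  op10 P0: load  L1 → M/I on L1; bus (none); mem=70
  op11 P1: store L0 := 54 → I/M on L0; bus BusRdX Flush; mem=28
  op12 P1: store L1 := 80 → I/M on L1; bus BusRdX Flush; mem=56
  op13 P1: load  L0 → I/M on L0; bus (none); mem=28
  op14 P1: store L1 := 41 → I/M on L1; bus (none); mem=56
  op15 P0: store L1 := 64 → M/I on L1; bus BusRdX Flush; mem=41
  op16 P1: store L0 := 46 → I/M on L0; bus (none); mem=28
  op17 P0: store L0 := 34 → M/I on L0; bus BusRdX Flush; mem=46
  op18 P0: load  L0 → M/I on L0; bus (none); mem=46
  op19 P0: load  L0 → M/I on L0; bus (none); mem=46
  op20 P0: load  L0 → M/I on L0; bus (none); mem=46

invalidations = 3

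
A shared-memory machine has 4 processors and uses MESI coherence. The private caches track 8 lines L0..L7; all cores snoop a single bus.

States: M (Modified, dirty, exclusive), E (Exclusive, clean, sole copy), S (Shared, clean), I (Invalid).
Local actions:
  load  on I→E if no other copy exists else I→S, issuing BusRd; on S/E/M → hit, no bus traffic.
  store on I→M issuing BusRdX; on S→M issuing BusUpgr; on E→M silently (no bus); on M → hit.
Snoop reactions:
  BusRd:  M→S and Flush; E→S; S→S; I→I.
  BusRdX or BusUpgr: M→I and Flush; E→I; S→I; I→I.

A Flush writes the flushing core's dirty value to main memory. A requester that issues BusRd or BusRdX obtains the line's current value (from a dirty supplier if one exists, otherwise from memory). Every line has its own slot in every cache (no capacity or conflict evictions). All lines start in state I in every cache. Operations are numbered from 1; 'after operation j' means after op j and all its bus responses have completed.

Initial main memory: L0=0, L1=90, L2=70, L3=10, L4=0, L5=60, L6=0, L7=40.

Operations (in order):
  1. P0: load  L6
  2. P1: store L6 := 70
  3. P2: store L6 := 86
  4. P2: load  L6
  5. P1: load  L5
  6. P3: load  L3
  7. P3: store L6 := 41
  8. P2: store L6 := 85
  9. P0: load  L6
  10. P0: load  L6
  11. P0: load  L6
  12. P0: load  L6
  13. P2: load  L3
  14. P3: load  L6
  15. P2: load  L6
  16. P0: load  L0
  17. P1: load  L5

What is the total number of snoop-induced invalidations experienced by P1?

1. P0: load  L6  bus=[BusRd]  L6: P0=E P1=I P2=I P3=I  mem[L6]=0
2. P1: store L6 := 70  bus=[BusRdX]  L6: P0=I P1=M P2=I P3=I  mem[L6]=0
3. P2: store L6 := 86  bus=[BusRdX,Flush]  L6: P0=I P1=I P2=M P3=I  mem[L6]=70
4. P2: load  L6  bus=[-]  L6: P0=I P1=I P2=M P3=I  mem[L6]=70
5. P1: load  L5  bus=[BusRd]  L5: P0=I P1=E P2=I P3=I  mem[L5]=60
6. P3: load  L3  bus=[BusRd]  L3: P0=I P1=I P2=I P3=E  mem[L3]=10
7. P3: store L6 := 41  bus=[BusRdX,Flush]  L6: P0=I P1=I P2=I P3=M  mem[L6]=86
8. P2: store L6 := 85  bus=[BusRdX,Flush]  L6: P0=I P1=I P2=M P3=I  mem[L6]=41
9. P0: load  L6  bus=[BusRd,Flush]  L6: P0=S P1=I P2=S P3=I  mem[L6]=85
10. P0: load  L6  bus=[-]  L6: P0=S P1=I P2=S P3=I  mem[L6]=85
11. P0: load  L6  bus=[-]  L6: P0=S P1=I P2=S P3=I  mem[L6]=85
12. P0: load  L6  bus=[-]  L6: P0=S P1=I P2=S P3=I  mem[L6]=85
13. P2: load  L3  bus=[BusRd]  L3: P0=I P1=I P2=S P3=S  mem[L3]=10
14. P3: load  L6  bus=[BusRd]  L6: P0=S P1=I P2=S P3=S  mem[L6]=85
15. P2: load  L6  bus=[-]  L6: P0=S P1=I P2=S P3=S  mem[L6]=85
16. P0: load  L0  bus=[BusRd]  L0: P0=E P1=I P2=I P3=I  mem[L0]=0
17. P1: load  L5  bus=[-]  L5: P0=I P1=E P2=I P3=I  mem[L5]=60

invalidations = 1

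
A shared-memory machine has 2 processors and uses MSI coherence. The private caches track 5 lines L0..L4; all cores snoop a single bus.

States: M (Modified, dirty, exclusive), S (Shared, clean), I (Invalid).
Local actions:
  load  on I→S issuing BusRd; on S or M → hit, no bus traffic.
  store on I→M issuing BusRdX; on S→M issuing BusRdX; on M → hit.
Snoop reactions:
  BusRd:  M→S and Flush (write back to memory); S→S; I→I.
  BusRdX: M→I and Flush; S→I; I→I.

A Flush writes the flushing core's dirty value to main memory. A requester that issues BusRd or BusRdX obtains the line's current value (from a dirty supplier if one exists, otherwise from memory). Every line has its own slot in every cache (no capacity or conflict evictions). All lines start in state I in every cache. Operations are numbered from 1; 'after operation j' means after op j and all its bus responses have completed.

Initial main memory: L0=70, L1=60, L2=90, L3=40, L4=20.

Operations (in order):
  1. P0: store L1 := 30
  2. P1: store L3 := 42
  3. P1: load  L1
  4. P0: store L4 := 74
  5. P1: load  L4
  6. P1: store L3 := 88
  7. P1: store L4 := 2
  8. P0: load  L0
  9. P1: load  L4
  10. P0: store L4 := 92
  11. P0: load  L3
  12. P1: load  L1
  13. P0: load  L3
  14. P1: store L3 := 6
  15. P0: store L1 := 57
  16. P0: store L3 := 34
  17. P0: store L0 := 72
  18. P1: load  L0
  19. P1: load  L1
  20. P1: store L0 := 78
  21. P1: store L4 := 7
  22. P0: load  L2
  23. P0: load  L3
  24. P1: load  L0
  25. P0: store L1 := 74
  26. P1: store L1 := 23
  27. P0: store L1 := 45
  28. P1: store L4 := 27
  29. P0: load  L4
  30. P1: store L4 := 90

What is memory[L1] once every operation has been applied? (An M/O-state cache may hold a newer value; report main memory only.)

memory[L1] = 23

[1] P0: store L1 := 30 | P0:M(30), P1:I | bus: BusRdX
[2] P1: store L3 := 42 | P0:I, P1:M(42) | bus: BusRdX
[3] P1: load  L1 | P0:S(30), P1:S(30) | bus: BusRd,Flush
[4] P0: store L4 := 74 | P0:M(74), P1:I | bus: BusRdX
[5] P1: load  L4 | P0:S(74), P1:S(74) | bus: BusRd,Flush
[6] P1: store L3 := 88 | P0:I, P1:M(88) | bus: none
[7] P1: store L4 := 2 | P0:I, P1:M(2) | bus: BusRdX
[8] P0: load  L0 | P0:S(70), P1:I | bus: BusRd
[9] P1: load  L4 | P0:I, P1:M(2) | bus: none
[10] P0: store L4 := 92 | P0:M(92), P1:I | bus: BusRdX,Flush
[11] P0: load  L3 | P0:S(88), P1:S(88) | bus: BusRd,Flush
[12] P1: load  L1 | P0:S(30), P1:S(30) | bus: none
[13] P0: load  L3 | P0:S(88), P1:S(88) | bus: none
[14] P1: store L3 := 6 | P0:I, P1:M(6) | bus: BusRdX
[15] P0: store L1 := 57 | P0:M(57), P1:I | bus: BusRdX
[16] P0: store L3 := 34 | P0:M(34), P1:I | bus: BusRdX,Flush
[17] P0: store L0 := 72 | P0:M(72), P1:I | bus: BusRdX
[18] P1: load  L0 | P0:S(72), P1:S(72) | bus: BusRd,Flush
[19] P1: load  L1 | P0:S(57), P1:S(57) | bus: BusRd,Flush
[20] P1: store L0 := 78 | P0:I, P1:M(78) | bus: BusRdX
[21] P1: store L4 := 7 | P0:I, P1:M(7) | bus: BusRdX,Flush
[22] P0: load  L2 | P0:S(90), P1:I | bus: BusRd
[23] P0: load  L3 | P0:M(34), P1:I | bus: none
[24] P1: load  L0 | P0:I, P1:M(78) | bus: none
[25] P0: store L1 := 74 | P0:M(74), P1:I | bus: BusRdX
[26] P1: store L1 := 23 | P0:I, P1:M(23) | bus: BusRdX,Flush
[27] P0: store L1 := 45 | P0:M(45), P1:I | bus: BusRdX,Flush
[28] P1: store L4 := 27 | P0:I, P1:M(27) | bus: none
[29] P0: load  L4 | P0:S(27), P1:S(27) | bus: BusRd,Flush
[30] P1: store L4 := 90 | P0:I, P1:M(90) | bus: BusRdX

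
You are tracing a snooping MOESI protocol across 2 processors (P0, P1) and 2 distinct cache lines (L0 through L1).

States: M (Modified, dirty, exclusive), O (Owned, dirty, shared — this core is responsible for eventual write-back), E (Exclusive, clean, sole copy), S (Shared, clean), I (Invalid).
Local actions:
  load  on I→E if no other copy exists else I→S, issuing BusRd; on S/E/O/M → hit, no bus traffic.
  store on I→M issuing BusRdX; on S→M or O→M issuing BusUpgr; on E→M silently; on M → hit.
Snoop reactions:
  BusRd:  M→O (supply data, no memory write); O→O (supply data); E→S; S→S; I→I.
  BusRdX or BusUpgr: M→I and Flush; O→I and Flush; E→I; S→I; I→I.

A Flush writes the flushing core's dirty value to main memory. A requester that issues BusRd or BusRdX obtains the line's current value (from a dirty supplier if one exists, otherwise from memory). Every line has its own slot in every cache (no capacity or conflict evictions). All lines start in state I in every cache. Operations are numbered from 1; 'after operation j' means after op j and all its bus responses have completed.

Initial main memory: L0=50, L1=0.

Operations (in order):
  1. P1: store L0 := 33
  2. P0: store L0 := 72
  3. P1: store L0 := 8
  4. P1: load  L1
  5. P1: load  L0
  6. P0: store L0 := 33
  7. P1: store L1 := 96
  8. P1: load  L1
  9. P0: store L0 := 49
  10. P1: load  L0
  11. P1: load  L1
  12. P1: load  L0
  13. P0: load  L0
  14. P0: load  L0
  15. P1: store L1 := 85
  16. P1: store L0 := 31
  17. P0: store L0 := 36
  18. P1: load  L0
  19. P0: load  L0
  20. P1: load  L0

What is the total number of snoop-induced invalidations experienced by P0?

invalidations = 2

step 1: P1: store L0 := 33  ⟶  IM  (L0)  txn=BusRdX  M[L0]=50
step 2: P0: store L0 := 72  ⟶  MI  (L0)  txn=BusRdX+Flush  M[L0]=33
step 3: P1: store L0 := 8  ⟶  IM  (L0)  txn=BusRdX+Flush  M[L0]=72
step 4: P1: load  L1  ⟶  IE  (L1)  txn=BusRd  M[L1]=0
step 5: P1: load  L0  ⟶  IM  (L0)  txn=∅  M[L0]=72
step 6: P0: store L0 := 33  ⟶  MI  (L0)  txn=BusRdX+Flush  M[L0]=8
step 7: P1: store L1 := 96  ⟶  IM  (L1)  txn=∅  M[L1]=0
step 8: P1: load  L1  ⟶  IM  (L1)  txn=∅  M[L1]=0
step 9: P0: store L0 := 49  ⟶  MI  (L0)  txn=∅  M[L0]=8
step 10: P1: load  L0  ⟶  OS  (L0)  txn=BusRd  M[L0]=8
step 11: P1: load  L1  ⟶  IM  (L1)  txn=∅  M[L1]=0
step 12: P1: load  L0  ⟶  OS  (L0)  txn=∅  M[L0]=8
step 13: P0: load  L0  ⟶  OS  (L0)  txn=∅  M[L0]=8
step 14: P0: load  L0  ⟶  OS  (L0)  txn=∅  M[L0]=8
step 15: P1: store L1 := 85  ⟶  IM  (L1)  txn=∅  M[L1]=0
step 16: P1: store L0 := 31  ⟶  IM  (L0)  txn=BusUpgr+Flush  M[L0]=49
step 17: P0: store L0 := 36  ⟶  MI  (L0)  txn=BusRdX+Flush  M[L0]=31
step 18: P1: load  L0  ⟶  OS  (L0)  txn=BusRd  M[L0]=31
step 19: P0: load  L0  ⟶  OS  (L0)  txn=∅  M[L0]=31
step 20: P1: load  L0  ⟶  OS  (L0)  txn=∅  M[L0]=31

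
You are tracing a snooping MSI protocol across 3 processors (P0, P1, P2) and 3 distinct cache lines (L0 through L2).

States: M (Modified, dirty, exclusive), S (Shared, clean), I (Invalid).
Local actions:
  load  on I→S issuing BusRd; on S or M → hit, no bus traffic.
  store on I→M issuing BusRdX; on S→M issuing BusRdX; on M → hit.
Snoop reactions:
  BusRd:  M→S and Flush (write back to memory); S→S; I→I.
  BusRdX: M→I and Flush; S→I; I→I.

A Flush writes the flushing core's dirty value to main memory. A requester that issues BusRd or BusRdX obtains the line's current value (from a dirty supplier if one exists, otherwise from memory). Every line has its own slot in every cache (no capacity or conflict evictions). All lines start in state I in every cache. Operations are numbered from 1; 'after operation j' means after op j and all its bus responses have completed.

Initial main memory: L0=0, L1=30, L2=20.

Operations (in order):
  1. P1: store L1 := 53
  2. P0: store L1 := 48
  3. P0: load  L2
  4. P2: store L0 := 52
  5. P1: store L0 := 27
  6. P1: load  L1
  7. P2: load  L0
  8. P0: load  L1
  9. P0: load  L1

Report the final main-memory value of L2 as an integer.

memory[L2] = 20

1. P1: store L1 := 53  bus=[BusRdX]  L1: P0=I P1=M P2=I  mem[L1]=30
2. P0: store L1 := 48  bus=[BusRdX,Flush]  L1: P0=M P1=I P2=I  mem[L1]=53
3. P0: load  L2  bus=[BusRd]  L2: P0=S P1=I P2=I  mem[L2]=20
4. P2: store L0 := 52  bus=[BusRdX]  L0: P0=I P1=I P2=M  mem[L0]=0
5. P1: store L0 := 27  bus=[BusRdX,Flush]  L0: P0=I P1=M P2=I  mem[L0]=52
6. P1: load  L1  bus=[BusRd,Flush]  L1: P0=S P1=S P2=I  mem[L1]=48
7. P2: load  L0  bus=[BusRd,Flush]  L0: P0=I P1=S P2=S  mem[L0]=27
8. P0: load  L1  bus=[-]  L1: P0=S P1=S P2=I  mem[L1]=48
9. P0: load  L1  bus=[-]  L1: P0=S P1=S P2=I  mem[L1]=48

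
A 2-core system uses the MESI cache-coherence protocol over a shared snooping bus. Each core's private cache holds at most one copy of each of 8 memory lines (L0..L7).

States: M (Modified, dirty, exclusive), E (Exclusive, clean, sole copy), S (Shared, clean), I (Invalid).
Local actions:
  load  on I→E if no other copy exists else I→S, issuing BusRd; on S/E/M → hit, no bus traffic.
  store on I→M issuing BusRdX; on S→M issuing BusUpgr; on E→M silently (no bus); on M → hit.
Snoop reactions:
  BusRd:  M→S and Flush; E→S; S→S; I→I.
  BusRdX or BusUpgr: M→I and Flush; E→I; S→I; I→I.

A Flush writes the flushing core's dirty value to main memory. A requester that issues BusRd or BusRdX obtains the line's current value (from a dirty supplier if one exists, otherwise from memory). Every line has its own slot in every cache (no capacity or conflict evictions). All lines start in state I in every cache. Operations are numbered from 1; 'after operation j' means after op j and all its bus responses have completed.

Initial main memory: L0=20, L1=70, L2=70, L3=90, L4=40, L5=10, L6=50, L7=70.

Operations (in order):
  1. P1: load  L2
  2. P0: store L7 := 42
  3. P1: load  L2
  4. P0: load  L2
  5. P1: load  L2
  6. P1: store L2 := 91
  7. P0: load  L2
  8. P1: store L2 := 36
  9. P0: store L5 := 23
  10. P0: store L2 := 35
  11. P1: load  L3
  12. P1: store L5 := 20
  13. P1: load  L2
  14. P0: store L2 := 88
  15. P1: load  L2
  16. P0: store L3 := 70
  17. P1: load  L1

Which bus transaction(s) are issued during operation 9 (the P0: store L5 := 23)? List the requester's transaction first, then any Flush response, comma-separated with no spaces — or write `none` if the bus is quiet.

bus = BusRdX

step 1: P1: load  L2  ⟶  IE  (L2)  txn=BusRd  M[L2]=70
step 2: P0: store L7 := 42  ⟶  MI  (L7)  txn=BusRdX  M[L7]=70
step 3: P1: load  L2  ⟶  IE  (L2)  txn=∅  M[L2]=70
step 4: P0: load  L2  ⟶  SS  (L2)  txn=BusRd  M[L2]=70
step 5: P1: load  L2  ⟶  SS  (L2)  txn=∅  M[L2]=70
step 6: P1: store L2 := 91  ⟶  IM  (L2)  txn=BusUpgr  M[L2]=70
step 7: P0: load  L2  ⟶  SS  (L2)  txn=BusRd+Flush  M[L2]=91
step 8: P1: store L2 := 36  ⟶  IM  (L2)  txn=BusUpgr  M[L2]=91
step 9: P0: store L5 := 23  ⟶  MI  (L5)  txn=BusRdX  M[L5]=10
step 10: P0: store L2 := 35  ⟶  MI  (L2)  txn=BusRdX+Flush  M[L2]=36
step 11: P1: load  L3  ⟶  IE  (L3)  txn=BusRd  M[L3]=90
step 12: P1: store L5 := 20  ⟶  IM  (L5)  txn=BusRdX+Flush  M[L5]=23
step 13: P1: load  L2  ⟶  SS  (L2)  txn=BusRd+Flush  M[L2]=35
step 14: P0: store L2 := 88  ⟶  MI  (L2)  txn=BusUpgr  M[L2]=35
step 15: P1: load  L2  ⟶  SS  (L2)  txn=BusRd+Flush  M[L2]=88
step 16: P0: store L3 := 70  ⟶  MI  (L3)  txn=BusRdX  M[L3]=90
step 17: P1: load  L1  ⟶  IE  (L1)  txn=BusRd  M[L1]=70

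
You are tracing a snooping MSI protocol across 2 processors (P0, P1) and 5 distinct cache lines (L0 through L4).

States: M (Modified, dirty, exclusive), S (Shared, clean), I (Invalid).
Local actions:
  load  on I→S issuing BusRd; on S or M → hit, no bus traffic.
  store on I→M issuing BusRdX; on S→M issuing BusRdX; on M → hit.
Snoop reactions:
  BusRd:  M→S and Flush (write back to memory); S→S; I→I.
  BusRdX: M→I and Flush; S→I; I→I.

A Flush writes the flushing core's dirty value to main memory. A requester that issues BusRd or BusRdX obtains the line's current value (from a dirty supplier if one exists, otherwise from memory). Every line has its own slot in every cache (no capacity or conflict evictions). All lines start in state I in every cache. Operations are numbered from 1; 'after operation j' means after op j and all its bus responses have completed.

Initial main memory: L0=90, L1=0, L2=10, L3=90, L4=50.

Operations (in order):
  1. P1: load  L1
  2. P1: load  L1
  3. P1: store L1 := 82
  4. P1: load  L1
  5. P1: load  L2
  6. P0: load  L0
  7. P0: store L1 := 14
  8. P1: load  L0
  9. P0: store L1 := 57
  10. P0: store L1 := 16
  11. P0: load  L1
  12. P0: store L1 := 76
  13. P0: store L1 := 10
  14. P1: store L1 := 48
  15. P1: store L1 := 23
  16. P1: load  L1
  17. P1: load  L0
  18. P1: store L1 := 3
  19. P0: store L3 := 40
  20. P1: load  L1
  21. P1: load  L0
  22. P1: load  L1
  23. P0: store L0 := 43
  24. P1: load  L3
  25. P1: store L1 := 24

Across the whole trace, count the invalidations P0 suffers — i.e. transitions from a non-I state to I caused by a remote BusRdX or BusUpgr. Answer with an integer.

1. P1: load  L1  bus=[BusRd]  L1: P0=I P1=S  mem[L1]=0
2. P1: load  L1  bus=[-]  L1: P0=I P1=S  mem[L1]=0
3. P1: store L1 := 82  bus=[BusRdX]  L1: P0=I P1=M  mem[L1]=0
4. P1: load  L1  bus=[-]  L1: P0=I P1=M  mem[L1]=0
5. P1: load  L2  bus=[BusRd]  L2: P0=I P1=S  mem[L2]=10
6. P0: load  L0  bus=[BusRd]  L0: P0=S P1=I  mem[L0]=90
7. P0: store L1 := 14  bus=[BusRdX,Flush]  L1: P0=M P1=I  mem[L1]=82
8. P1: load  L0  bus=[BusRd]  L0: P0=S P1=S  mem[L0]=90
9. P0: store L1 := 57  bus=[-]  L1: P0=M P1=I  mem[L1]=82
10. P0: store L1 := 16  bus=[-]  L1: P0=M P1=I  mem[L1]=82
11. P0: load  L1  bus=[-]  L1: P0=M P1=I  mem[L1]=82
12. P0: store L1 := 76  bus=[-]  L1: P0=M P1=I  mem[L1]=82
13. P0: store L1 := 10  bus=[-]  L1: P0=M P1=I  mem[L1]=82
14. P1: store L1 := 48  bus=[BusRdX,Flush]  L1: P0=I P1=M  mem[L1]=10
15. P1: store L1 := 23  bus=[-]  L1: P0=I P1=M  mem[L1]=10
16. P1: load  L1  bus=[-]  L1: P0=I P1=M  mem[L1]=10
17. P1: load  L0  bus=[-]  L0: P0=S P1=S  mem[L0]=90
18. P1: store L1 := 3  bus=[-]  L1: P0=I P1=M  mem[L1]=10
19. P0: store L3 := 40  bus=[BusRdX]  L3: P0=M P1=I  mem[L3]=90
20. P1: load  L1  bus=[-]  L1: P0=I P1=M  mem[L1]=10
21. P1: load  L0  bus=[-]  L0: P0=S P1=S  mem[L0]=90
22. P1: load  L1  bus=[-]  L1: P0=I P1=M  mem[L1]=10
23. P0: store L0 := 43  bus=[BusRdX]  L0: P0=M P1=I  mem[L0]=90
24. P1: load  L3  bus=[BusRd,Flush]  L3: P0=S P1=S  mem[L3]=40
25. P1: store L1 := 24  bus=[-]  L1: P0=I P1=M  mem[L1]=10

invalidations = 1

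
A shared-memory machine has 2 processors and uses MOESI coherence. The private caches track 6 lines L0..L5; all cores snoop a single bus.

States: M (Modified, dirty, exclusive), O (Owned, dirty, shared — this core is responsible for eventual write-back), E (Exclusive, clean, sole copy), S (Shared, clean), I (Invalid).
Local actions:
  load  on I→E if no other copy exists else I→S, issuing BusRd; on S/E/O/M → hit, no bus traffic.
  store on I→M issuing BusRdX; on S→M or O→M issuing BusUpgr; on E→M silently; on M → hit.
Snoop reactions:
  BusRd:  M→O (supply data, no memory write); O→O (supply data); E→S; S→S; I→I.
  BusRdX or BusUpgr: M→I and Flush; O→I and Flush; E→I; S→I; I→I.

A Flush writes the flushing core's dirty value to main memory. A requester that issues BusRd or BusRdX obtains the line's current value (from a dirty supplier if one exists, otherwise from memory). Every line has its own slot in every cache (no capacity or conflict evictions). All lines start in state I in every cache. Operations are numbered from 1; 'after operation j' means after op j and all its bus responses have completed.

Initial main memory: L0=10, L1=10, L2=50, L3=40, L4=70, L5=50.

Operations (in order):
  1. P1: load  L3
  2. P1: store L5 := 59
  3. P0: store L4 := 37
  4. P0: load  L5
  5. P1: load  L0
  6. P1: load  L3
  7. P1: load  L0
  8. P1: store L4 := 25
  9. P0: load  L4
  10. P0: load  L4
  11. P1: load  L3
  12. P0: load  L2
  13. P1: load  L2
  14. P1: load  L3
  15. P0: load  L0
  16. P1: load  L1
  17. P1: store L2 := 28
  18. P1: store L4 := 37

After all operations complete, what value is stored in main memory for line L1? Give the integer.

step 1: P1: load  L3  ⟶  IE  (L3)  txn=BusRd  M[L3]=40
step 2: P1: store L5 := 59  ⟶  IM  (L5)  txn=BusRdX  M[L5]=50
step 3: P0: store L4 := 37  ⟶  MI  (L4)  txn=BusRdX  M[L4]=70
step 4: P0: load  L5  ⟶  SO  (L5)  txn=BusRd  M[L5]=50
step 5: P1: load  L0  ⟶  IE  (L0)  txn=BusRd  M[L0]=10
step 6: P1: load  L3  ⟶  IE  (L3)  txn=∅  M[L3]=40
step 7: P1: load  L0  ⟶  IE  (L0)  txn=∅  M[L0]=10
step 8: P1: store L4 := 25  ⟶  IM  (L4)  txn=BusRdX+Flush  M[L4]=37
step 9: P0: load  L4  ⟶  SO  (L4)  txn=BusRd  M[L4]=37
step 10: P0: load  L4  ⟶  SO  (L4)  txn=∅  M[L4]=37
step 11: P1: load  L3  ⟶  IE  (L3)  txn=∅  M[L3]=40
step 12: P0: load  L2  ⟶  EI  (L2)  txn=BusRd  M[L2]=50
step 13: P1: load  L2  ⟶  SS  (L2)  txn=BusRd  M[L2]=50
step 14: P1: load  L3  ⟶  IE  (L3)  txn=∅  M[L3]=40
step 15: P0: load  L0  ⟶  SS  (L0)  txn=BusRd  M[L0]=10
step 16: P1: load  L1  ⟶  IE  (L1)  txn=BusRd  M[L1]=10
step 17: P1: store L2 := 28  ⟶  IM  (L2)  txn=BusUpgr  M[L2]=50
step 18: P1: store L4 := 37  ⟶  IM  (L4)  txn=BusUpgr  M[L4]=37

memory[L1] = 10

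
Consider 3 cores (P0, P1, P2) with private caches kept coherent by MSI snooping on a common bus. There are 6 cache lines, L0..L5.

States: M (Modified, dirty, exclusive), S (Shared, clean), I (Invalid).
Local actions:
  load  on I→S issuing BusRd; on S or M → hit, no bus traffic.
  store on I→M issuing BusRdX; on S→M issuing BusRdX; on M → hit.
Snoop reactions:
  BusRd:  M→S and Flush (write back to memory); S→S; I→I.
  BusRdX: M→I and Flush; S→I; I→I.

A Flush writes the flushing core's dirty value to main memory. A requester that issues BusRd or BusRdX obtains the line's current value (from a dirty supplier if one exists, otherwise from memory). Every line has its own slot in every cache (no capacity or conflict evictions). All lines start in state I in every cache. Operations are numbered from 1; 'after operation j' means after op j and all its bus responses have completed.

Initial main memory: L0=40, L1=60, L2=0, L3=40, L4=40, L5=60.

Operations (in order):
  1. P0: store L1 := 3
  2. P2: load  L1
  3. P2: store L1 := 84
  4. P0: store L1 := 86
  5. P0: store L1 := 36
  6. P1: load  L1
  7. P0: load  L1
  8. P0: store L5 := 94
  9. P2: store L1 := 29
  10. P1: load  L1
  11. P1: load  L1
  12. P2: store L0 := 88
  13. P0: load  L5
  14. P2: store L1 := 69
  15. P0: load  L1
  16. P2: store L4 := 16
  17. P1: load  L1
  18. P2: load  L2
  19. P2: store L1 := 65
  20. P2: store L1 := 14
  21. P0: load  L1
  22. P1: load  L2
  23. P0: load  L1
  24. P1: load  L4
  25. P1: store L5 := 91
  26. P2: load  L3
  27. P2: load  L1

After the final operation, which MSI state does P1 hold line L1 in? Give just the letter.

state = I

  op1 P0: store L1 := 3 → M/I/I on L1; bus BusRdX; mem=60
  op2 P2: load  L1 → S/I/S on L1; bus BusRd Flush; mem=3
  op3 P2: store L1 := 84 → I/I/M on L1; bus BusRdX; mem=3
  op4 P0: store L1 := 86 → M/I/I on L1; bus BusRdX Flush; mem=84
  op5 P0: store L1 := 36 → M/I/I on L1; bus (none); mem=84
  op6 P1: load  L1 → S/S/I on L1; bus BusRd Flush; mem=36
  op7 P0: load  L1 → S/S/I on L1; bus (none); mem=36
  op8 P0: store L5 := 94 → M/I/I on L5; bus BusRdX; mem=60
  op9 P2: store L1 := 29 → I/I/M on L1; bus BusRdX; mem=36
  op10 P1: load  L1 → I/S/S on L1; bus BusRd Flush; mem=29
  op11 P1: load  L1 → I/S/S on L1; bus (none); mem=29
  op12 P2: store L0 := 88 → I/I/M on L0; bus BusRdX; mem=40
  op13 P0: load  L5 → M/I/I on L5; bus (none); mem=60
  op14 P2: store L1 := 69 → I/I/M on L1; bus BusRdX; mem=29
  op15 P0: load  L1 → S/I/S on L1; bus BusRd Flush; mem=69
  op16 P2: store L4 := 16 → I/I/M on L4; bus BusRdX; mem=40
  op17 P1: load  L1 → S/S/S on L1; bus BusRd; mem=69
  op18 P2: load  L2 → I/I/S on L2; bus BusRd; mem=0
  op19 P2: store L1 := 65 → I/I/M on L1; bus BusRdX; mem=69
  op20 P2: store L1 := 14 → I/I/M on L1; bus (none); mem=69
  op21 P0: load  L1 → S/I/S on L1; bus BusRd Flush; mem=14
  op22 P1: load  L2 → I/S/S on L2; bus BusRd; mem=0
  op23 P0: load  L1 → S/I/S on L1; bus (none); mem=14
  op24 P1: load  L4 → I/S/S on L4; bus BusRd Flush; mem=16
  op25 P1: store L5 := 91 → I/M/I on L5; bus BusRdX Flush; mem=94
  op26 P2: load  L3 → I/I/S on L3; bus BusRd; mem=40
  op27 P2: load  L1 → S/I/S on L1; bus (none); mem=14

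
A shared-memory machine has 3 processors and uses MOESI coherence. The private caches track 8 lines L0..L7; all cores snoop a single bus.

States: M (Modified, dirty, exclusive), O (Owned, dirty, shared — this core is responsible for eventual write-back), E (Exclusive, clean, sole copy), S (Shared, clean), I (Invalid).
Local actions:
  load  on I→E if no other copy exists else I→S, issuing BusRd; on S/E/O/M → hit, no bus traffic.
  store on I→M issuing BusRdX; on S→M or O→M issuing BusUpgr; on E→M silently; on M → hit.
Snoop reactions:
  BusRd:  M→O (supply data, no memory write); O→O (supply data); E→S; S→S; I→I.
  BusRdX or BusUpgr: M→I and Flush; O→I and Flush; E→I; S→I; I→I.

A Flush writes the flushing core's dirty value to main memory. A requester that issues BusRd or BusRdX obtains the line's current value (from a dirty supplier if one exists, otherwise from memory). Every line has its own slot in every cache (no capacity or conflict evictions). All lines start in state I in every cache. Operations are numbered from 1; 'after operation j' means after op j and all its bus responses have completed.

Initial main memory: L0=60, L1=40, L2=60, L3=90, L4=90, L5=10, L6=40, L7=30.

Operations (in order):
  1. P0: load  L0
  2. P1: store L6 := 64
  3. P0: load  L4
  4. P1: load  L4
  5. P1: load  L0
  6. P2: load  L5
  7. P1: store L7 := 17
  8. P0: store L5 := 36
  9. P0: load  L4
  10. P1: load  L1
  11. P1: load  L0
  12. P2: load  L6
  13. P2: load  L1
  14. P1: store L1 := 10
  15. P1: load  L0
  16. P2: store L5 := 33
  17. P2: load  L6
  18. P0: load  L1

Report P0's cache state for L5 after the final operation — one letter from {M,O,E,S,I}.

state = I

[1] P0: load  L0 | P0:E(60), P1:I, P2:I | bus: BusRd
[2] P1: store L6 := 64 | P0:I, P1:M(64), P2:I | bus: BusRdX
[3] P0: load  L4 | P0:E(90), P1:I, P2:I | bus: BusRd
[4] P1: load  L4 | P0:S(90), P1:S(90), P2:I | bus: BusRd
[5] P1: load  L0 | P0:S(60), P1:S(60), P2:I | bus: BusRd
[6] P2: load  L5 | P0:I, P1:I, P2:E(10) | bus: BusRd
[7] P1: store L7 := 17 | P0:I, P1:M(17), P2:I | bus: BusRdX
[8] P0: store L5 := 36 | P0:M(36), P1:I, P2:I | bus: BusRdX
[9] P0: load  L4 | P0:S(90), P1:S(90), P2:I | bus: none
[10] P1: load  L1 | P0:I, P1:E(40), P2:I | bus: BusRd
[11] P1: load  L0 | P0:S(60), P1:S(60), P2:I | bus: none
[12] P2: load  L6 | P0:I, P1:O(64), P2:S(64) | bus: BusRd
[13] P2: load  L1 | P0:I, P1:S(40), P2:S(40) | bus: BusRd
[14] P1: store L1 := 10 | P0:I, P1:M(10), P2:I | bus: BusUpgr
[15] P1: load  L0 | P0:S(60), P1:S(60), P2:I | bus: none
[16] P2: store L5 := 33 | P0:I, P1:I, P2:M(33) | bus: BusRdX,Flush
[17] P2: load  L6 | P0:I, P1:O(64), P2:S(64) | bus: none
[18] P0: load  L1 | P0:S(10), P1:O(10), P2:I | bus: BusRd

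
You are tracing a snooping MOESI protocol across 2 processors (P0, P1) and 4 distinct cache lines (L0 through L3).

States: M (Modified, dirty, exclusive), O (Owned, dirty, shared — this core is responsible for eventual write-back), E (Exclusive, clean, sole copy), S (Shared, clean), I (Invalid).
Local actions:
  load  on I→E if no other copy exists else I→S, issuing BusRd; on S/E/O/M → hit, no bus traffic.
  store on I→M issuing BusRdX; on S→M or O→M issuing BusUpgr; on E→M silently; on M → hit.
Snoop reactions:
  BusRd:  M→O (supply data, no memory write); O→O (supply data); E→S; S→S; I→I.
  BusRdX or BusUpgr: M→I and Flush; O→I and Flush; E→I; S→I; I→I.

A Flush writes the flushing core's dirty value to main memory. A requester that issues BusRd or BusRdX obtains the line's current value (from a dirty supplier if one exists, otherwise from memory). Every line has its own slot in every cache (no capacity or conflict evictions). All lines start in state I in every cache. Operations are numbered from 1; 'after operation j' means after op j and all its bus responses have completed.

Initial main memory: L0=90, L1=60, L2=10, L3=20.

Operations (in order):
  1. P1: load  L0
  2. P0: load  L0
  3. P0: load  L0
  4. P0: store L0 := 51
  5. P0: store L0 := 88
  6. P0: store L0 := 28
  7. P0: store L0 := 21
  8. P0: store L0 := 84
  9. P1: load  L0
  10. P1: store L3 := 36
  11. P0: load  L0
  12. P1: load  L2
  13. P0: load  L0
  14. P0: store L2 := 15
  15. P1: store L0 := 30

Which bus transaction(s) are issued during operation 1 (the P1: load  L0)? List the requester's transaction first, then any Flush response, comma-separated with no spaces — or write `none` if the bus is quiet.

1. P1: load  L0  bus=[BusRd]  L0: P0=I P1=E  mem[L0]=90
2. P0: load  L0  bus=[BusRd]  L0: P0=S P1=S  mem[L0]=90
3. P0: load  L0  bus=[-]  L0: P0=S P1=S  mem[L0]=90
4. P0: store L0 := 51  bus=[BusUpgr]  L0: P0=M P1=I  mem[L0]=90
5. P0: store L0 := 88  bus=[-]  L0: P0=M P1=I  mem[L0]=90
6. P0: store L0 := 28  bus=[-]  L0: P0=M P1=I  mem[L0]=90
7. P0: store L0 := 21  bus=[-]  L0: P0=M P1=I  mem[L0]=90
8. P0: store L0 := 84  bus=[-]  L0: P0=M P1=I  mem[L0]=90
9. P1: load  L0  bus=[BusRd]  L0: P0=O P1=S  mem[L0]=90
10. P1: store L3 := 36  bus=[BusRdX]  L3: P0=I P1=M  mem[L3]=20
11. P0: load  L0  bus=[-]  L0: P0=O P1=S  mem[L0]=90
12. P1: load  L2  bus=[BusRd]  L2: P0=I P1=E  mem[L2]=10
13. P0: load  L0  bus=[-]  L0: P0=O P1=S  mem[L0]=90
14. P0: store L2 := 15  bus=[BusRdX]  L2: P0=M P1=I  mem[L2]=10
15. P1: store L0 := 30  bus=[BusUpgr,Flush]  L0: P0=I P1=M  mem[L0]=84

bus = BusRd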